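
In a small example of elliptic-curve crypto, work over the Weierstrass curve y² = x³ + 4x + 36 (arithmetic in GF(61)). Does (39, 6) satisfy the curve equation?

yes

y² = 6² ≡ 36; x³ + 4x + 36 = 59511 ≡ 36 (mod 61). 36 = 36.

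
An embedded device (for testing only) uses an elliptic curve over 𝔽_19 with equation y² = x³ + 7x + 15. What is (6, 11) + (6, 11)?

(5, 2)

tangent at (6, 11): λ = (3·6² + 7)/(2·11) ≡ 1/3. 3⁻¹ ≡ 13 (mod 19), so λ ≡ 1·13 ≡ 13.
  x = λ² - 6 - 6 = 169 - 12 ≡ 5; y = λ·(6 - 5) - 11 ≡ 2. → (5, 2)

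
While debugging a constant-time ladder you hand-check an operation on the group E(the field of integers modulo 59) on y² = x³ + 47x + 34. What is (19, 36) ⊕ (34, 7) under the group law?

(10, 41)

(19, 36) + (34, 7). λ = (7 - 36)/(34 - 19) ≡ 30/15 mod 59. 15⁻¹ ≡ 4 (mod 59), so λ ≡ 2.
  x = λ² - 19 - 34 = 4 - 53 ≡ 10; y = λ·(19 - 10) - 36 ≡ 41. → (10, 41)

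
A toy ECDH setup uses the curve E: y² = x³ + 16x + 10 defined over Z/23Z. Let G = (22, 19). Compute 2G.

tangent at (22, 19): λ = (3·22² + 16)/(2·19) ≡ 19/15. 15⁻¹ ≡ 20 (mod 23) since 15·20 = 300 ≡ 1, so λ ≡ 19·20 ≡ 12.
  x = λ² - 22 - 22 = 144 - 44 ≡ 8; y = λ·(22 - 8) - 19 ≡ 11. → (8, 11)

(8, 11)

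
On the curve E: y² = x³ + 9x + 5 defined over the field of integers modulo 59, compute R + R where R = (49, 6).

tangent at (49, 6): λ = (3·49² + 9)/(2·6) ≡ 14/12. 12⁻¹ ≡ 5 (mod 59) since 12·5 = 60 ≡ 1, so λ ≡ 14·5 ≡ 11.
  x = λ² - 49 - 49 = 121 - 98 ≡ 23; y = λ·(49 - 23) - 6 ≡ 44. → (23, 44)

(23, 44)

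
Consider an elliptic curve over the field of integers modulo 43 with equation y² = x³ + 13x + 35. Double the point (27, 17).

(5, 28)

tangent at (27, 17): λ = (3·27² + 13)/(2·17) ≡ 7/34. 34⁻¹ ≡ 19 (mod 43), so λ ≡ 7·19 ≡ 4.
  x = λ² - 27 - 27 = 16 - 54 ≡ 5; y = λ·(27 - 5) - 17 ≡ 28. → (5, 28)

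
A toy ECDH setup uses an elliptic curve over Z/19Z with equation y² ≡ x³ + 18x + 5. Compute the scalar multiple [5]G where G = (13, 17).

O

Repeated addition: build up to 5G.
2G: tangent at (13, 17): λ = (3·13² + 18)/(2·17) ≡ 12/15. 15⁻¹ ≡ 14 (mod 19) since 15·14 = 210 ≡ 1, so λ ≡ 12·14 ≡ 16.
  x = λ² - 13 - 13 = 256 - 26 ≡ 2; y = λ·(13 - 2) - 17 ≡ 7. → (2, 7)
3G: (2, 7) + (13, 17). λ = (17 - 7)/(13 - 2) ≡ 10/11 mod 19. 11⁻¹ ≡ 7 (mod 19), so λ ≡ 13.
  x = λ² - 2 - 13 = 169 - 15 ≡ 2; y = λ·(2 - 2) - 7 ≡ 12. → (2, 12)
4G: (2, 12) + (13, 17). λ = (17 - 12)/(13 - 2) ≡ 5/11 mod 19. 11⁻¹ ≡ 7 (mod 19), so λ ≡ 16.
  x = λ² - 2 - 13 = 256 - 15 ≡ 13; y = λ·(2 - 13) - 12 ≡ 2. → (13, 2)
5G: (13, 2) + (13, 17): same x and y₁ ≡ -y₂, so the sum is 𝒪.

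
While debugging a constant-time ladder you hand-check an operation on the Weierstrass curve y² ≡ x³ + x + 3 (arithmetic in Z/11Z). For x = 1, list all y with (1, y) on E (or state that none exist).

4, 7

x³ + 1x + 3 = 5 ≡ 5 (mod 11).
Square roots of 5 mod 11: 4 and 7 (since 4² = 16 ≡ 5).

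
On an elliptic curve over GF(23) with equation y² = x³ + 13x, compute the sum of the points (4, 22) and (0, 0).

(9, 8)

(4, 22) + (0, 0). λ = (0 - 22)/(0 - 4) ≡ 1/19 mod 23. 19⁻¹ ≡ 17 (mod 23), so λ ≡ 17.
  x = λ² - 4 - 0 = 289 - 4 ≡ 9; y = λ·(4 - 9) - 22 ≡ 8. → (9, 8)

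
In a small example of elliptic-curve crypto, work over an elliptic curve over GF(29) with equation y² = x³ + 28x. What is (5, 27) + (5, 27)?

tangent at (5, 27): λ = (3·5² + 28)/(2·27) ≡ 16/25. 25⁻¹ ≡ 7 (mod 29), so λ ≡ 16·7 ≡ 25.
  x = λ² - 5 - 5 = 625 - 10 ≡ 6; y = λ·(5 - 6) - 27 ≡ 6. → (6, 6)

(6, 6)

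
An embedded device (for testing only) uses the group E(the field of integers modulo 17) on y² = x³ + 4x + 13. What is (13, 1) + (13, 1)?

tangent at (13, 1): λ = (3·13² + 4)/(2·1) ≡ 1/2. 2⁻¹ ≡ 9 (mod 17), so λ ≡ 1·9 ≡ 9.
  x = λ² - 13 - 13 = 81 - 26 ≡ 4; y = λ·(13 - 4) - 1 ≡ 12. → (4, 12)

(4, 12)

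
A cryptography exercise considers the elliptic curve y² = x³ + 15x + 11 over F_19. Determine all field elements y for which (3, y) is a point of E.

8, 11

x³ + 15x + 11 = 83 ≡ 7 (mod 19).
Square roots of 7 mod 19: 8 and 11 (since 8² = 64 ≡ 7).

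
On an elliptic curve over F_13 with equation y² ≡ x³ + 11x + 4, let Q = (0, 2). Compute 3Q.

(6, 0)

Repeated addition: build up to 3Q.
2Q: tangent at (0, 2): λ = (3·0² + 11)/(2·2) ≡ 11/4. 4⁻¹ ≡ 10 (mod 13) since 4·10 = 40 ≡ 1, so λ ≡ 11·10 ≡ 6.
  x = λ² - 0 - 0 = 36 - 0 ≡ 10; y = λ·(0 - 10) - 2 ≡ 3. → (10, 3)
3Q: (10, 3) + (0, 2). λ = (2 - 3)/(0 - 10) ≡ 12/3 mod 13. 3⁻¹ ≡ 9 (mod 13), so λ ≡ 4.
  x = λ² - 10 - 0 = 16 - 10 ≡ 6; y = λ·(10 - 6) - 3 ≡ 0. → (6, 0)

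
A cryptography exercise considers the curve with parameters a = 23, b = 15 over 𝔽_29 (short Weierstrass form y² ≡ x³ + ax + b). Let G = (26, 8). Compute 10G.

(15, 20)

Repeated addition: build up to 10G.
2G: tangent at (26, 8): λ = (3·26² + 23)/(2·8) ≡ 21/16. 16⁻¹ ≡ 20 (mod 29) since 16·20 = 320 ≡ 1, so λ ≡ 21·20 ≡ 14.
  x = λ² - 26 - 26 = 196 - 52 ≡ 28; y = λ·(26 - 28) - 8 ≡ 22. → (28, 22)
3G: (28, 22) + (26, 8). λ = (8 - 22)/(26 - 28) ≡ 15/27 mod 29. 27⁻¹ ≡ 14 (mod 29) since 27·14 = 378 ≡ 1, so λ ≡ 7.
  x = λ² - 28 - 26 = 49 - 54 ≡ 24; y = λ·(28 - 24) - 22 ≡ 6. → (24, 6)
4G: (24, 6) + (26, 8). λ = (8 - 6)/(26 - 24) ≡ 2/2 mod 29. 2⁻¹ ≡ 15 (mod 29), so λ ≡ 1.
  x = λ² - 24 - 26 = 1 - 50 ≡ 9; y = λ·(24 - 9) - 6 ≡ 9. → (9, 9)
5G: (9, 9) + (26, 8). λ = (8 - 9)/(26 - 9) ≡ 28/17 mod 29. 17⁻¹ ≡ 12 (mod 29), so λ ≡ 17.
  x = λ² - 9 - 26 = 289 - 35 ≡ 22; y = λ·(9 - 22) - 9 ≡ 2. → (22, 2)
6G: (22, 2) + (26, 8). λ = (8 - 2)/(26 - 22) ≡ 6/4 mod 29. 4⁻¹ ≡ 22 (mod 29) since 4·22 = 88 ≡ 1, so λ ≡ 16.
  x = λ² - 22 - 26 = 256 - 48 ≡ 5; y = λ·(22 - 5) - 2 ≡ 9. → (5, 9)
7G: (5, 9) + (26, 8). λ = (8 - 9)/(26 - 5) ≡ 28/21 mod 29. 21⁻¹ ≡ 18 (mod 29) since 21·18 = 378 ≡ 1, so λ ≡ 11.
  x = λ² - 5 - 26 = 121 - 31 ≡ 3; y = λ·(5 - 3) - 9 ≡ 13. → (3, 13)
8G: (3, 13) + (26, 8). λ = (8 - 13)/(26 - 3) ≡ 24/23 mod 29. 23⁻¹ ≡ 24 (mod 29) since 23·24 = 552 ≡ 1, so λ ≡ 25.
  x = λ² - 3 - 26 = 625 - 29 ≡ 16; y = λ·(3 - 16) - 13 ≡ 10. → (16, 10)
9G: (16, 10) + (26, 8). λ = (8 - 10)/(26 - 16) ≡ 27/10 mod 29. 10⁻¹ ≡ 3 (mod 29), so λ ≡ 23.
  x = λ² - 16 - 26 = 529 - 42 ≡ 23; y = λ·(16 - 23) - 10 ≡ 3. → (23, 3)
10G: (23, 3) + (26, 8). λ = (8 - 3)/(26 - 23) ≡ 5/3 mod 29. 3⁻¹ ≡ 10 (mod 29), so λ ≡ 21.
  x = λ² - 23 - 26 = 441 - 49 ≡ 15; y = λ·(23 - 15) - 3 ≡ 20. → (15, 20)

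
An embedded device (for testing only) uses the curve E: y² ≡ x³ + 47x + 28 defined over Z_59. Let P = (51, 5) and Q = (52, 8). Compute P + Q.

(24, 17)

(51, 5) + (52, 8). λ = (8 - 5)/(52 - 51) ≡ 3/1 mod 59. 1⁻¹ ≡ 1 (mod 59), so λ ≡ 3.
  x = λ² - 51 - 52 = 9 - 103 ≡ 24; y = λ·(51 - 24) - 5 ≡ 17. → (24, 17)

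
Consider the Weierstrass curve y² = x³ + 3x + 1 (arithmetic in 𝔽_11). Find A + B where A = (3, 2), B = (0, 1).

(3, 2) + (0, 1). λ = (1 - 2)/(0 - 3) ≡ 10/8 mod 11. 8⁻¹ ≡ 7 (mod 11) since 8·7 = 56 ≡ 1, so λ ≡ 4.
  x = λ² - 3 - 0 = 16 - 3 ≡ 2; y = λ·(3 - 2) - 2 ≡ 2. → (2, 2)

(2, 2)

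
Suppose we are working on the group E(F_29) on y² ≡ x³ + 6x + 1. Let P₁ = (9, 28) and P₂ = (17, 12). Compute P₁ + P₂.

(9, 28) + (17, 12). λ = (12 - 28)/(17 - 9) ≡ 13/8 mod 29. 8⁻¹ ≡ 11 (mod 29), so λ ≡ 27.
  x = λ² - 9 - 17 = 729 - 26 ≡ 7; y = λ·(9 - 7) - 28 ≡ 26. → (7, 26)

(7, 26)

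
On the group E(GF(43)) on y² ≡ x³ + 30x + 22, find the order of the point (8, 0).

2P: (8, 0) + (8, 0): same x and y₁ ≡ -y₂, so the sum is ∞.
2P = ∞, so the order is 2.

2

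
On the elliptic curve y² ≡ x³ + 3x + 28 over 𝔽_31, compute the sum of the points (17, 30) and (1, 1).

(17, 30) + (1, 1). λ = (1 - 30)/(1 - 17) ≡ 2/15 mod 31. 15⁻¹ ≡ 29 (mod 31), so λ ≡ 27.
  x = λ² - 17 - 1 = 729 - 18 ≡ 29; y = λ·(17 - 29) - 30 ≡ 18. → (29, 18)

(29, 18)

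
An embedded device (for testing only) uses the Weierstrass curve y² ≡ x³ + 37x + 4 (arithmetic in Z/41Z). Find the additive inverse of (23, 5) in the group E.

-(23, 5) = (23, -5 mod 41) = (23, 36).

(23, 36)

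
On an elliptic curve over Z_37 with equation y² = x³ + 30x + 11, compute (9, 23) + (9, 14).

The two points share x = 9 and their y-coordinates satisfy 23 + 14 ≡ 0 (mod 37), so they are inverses. Their sum is 𝒪.

O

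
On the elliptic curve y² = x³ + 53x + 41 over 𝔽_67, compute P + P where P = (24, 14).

tangent at (24, 14): λ = (3·24² + 53)/(2·14) ≡ 39/28. 28⁻¹ ≡ 12 (mod 67) since 28·12 = 336 ≡ 1, so λ ≡ 39·12 ≡ 66.
  x = λ² - 24 - 24 = 4356 - 48 ≡ 20; y = λ·(24 - 20) - 14 ≡ 49. → (20, 49)

(20, 49)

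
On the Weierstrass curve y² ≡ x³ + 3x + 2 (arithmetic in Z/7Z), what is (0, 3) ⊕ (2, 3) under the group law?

(0, 3) + (2, 3). λ = (3 - 3)/(2 - 0) ≡ 0/2 mod 7. 2⁻¹ ≡ 4 (mod 7), so λ ≡ 0.
  x = λ² - 0 - 2 = 0 - 2 ≡ 5; y = λ·(0 - 5) - 3 ≡ 4. → (5, 4)

(5, 4)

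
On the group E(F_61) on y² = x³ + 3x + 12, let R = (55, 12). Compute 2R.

(21, 8)

tangent at (55, 12): λ = (3·55² + 3)/(2·12) ≡ 50/24. 24⁻¹ ≡ 28 (mod 61) since 24·28 = 672 ≡ 1, so λ ≡ 50·28 ≡ 58.
  x = λ² - 55 - 55 = 3364 - 110 ≡ 21; y = λ·(55 - 21) - 12 ≡ 8. → (21, 8)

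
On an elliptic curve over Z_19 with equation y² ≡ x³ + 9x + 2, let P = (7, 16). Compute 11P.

Repeated addition: build up to 11P.
2P: tangent at (7, 16): λ = (3·7² + 9)/(2·16) ≡ 4/13. 13⁻¹ ≡ 3 (mod 19) since 13·3 = 39 ≡ 1, so λ ≡ 4·3 ≡ 12.
  x = λ² - 7 - 7 = 144 - 14 ≡ 16; y = λ·(7 - 16) - 16 ≡ 9. → (16, 9)
3P: (16, 9) + (7, 16). λ = (16 - 9)/(7 - 16) ≡ 7/10 mod 19. 10⁻¹ ≡ 2 (mod 19) since 10·2 = 20 ≡ 1, so λ ≡ 14.
  x = λ² - 16 - 7 = 196 - 23 ≡ 2; y = λ·(16 - 2) - 9 ≡ 16. → (2, 16)
4P: (2, 16) + (7, 16). λ = (16 - 16)/(7 - 2) ≡ 0/5 mod 19. 5⁻¹ ≡ 4 (mod 19) since 5·4 = 20 ≡ 1, so λ ≡ 0.
  x = λ² - 2 - 7 = 0 - 9 ≡ 10; y = λ·(2 - 10) - 16 ≡ 3. → (10, 3)
5P: (10, 3) + (7, 16). λ = (16 - 3)/(7 - 10) ≡ 13/16 mod 19. 16⁻¹ ≡ 6 (mod 19), so λ ≡ 2.
  x = λ² - 10 - 7 = 4 - 17 ≡ 6; y = λ·(10 - 6) - 3 ≡ 5. → (6, 5)
6P: (6, 5) + (7, 16). λ = (16 - 5)/(7 - 6) ≡ 11/1 mod 19. 1⁻¹ ≡ 1 (mod 19) since 1·1 = 1 ≡ 1, so λ ≡ 11.
  x = λ² - 6 - 7 = 121 - 13 ≡ 13; y = λ·(6 - 13) - 5 ≡ 13. → (13, 13)
7P: (13, 13) + (7, 16). λ = (16 - 13)/(7 - 13) ≡ 3/13 mod 19. 13⁻¹ ≡ 3 (mod 19), so λ ≡ 9.
  x = λ² - 13 - 7 = 81 - 20 ≡ 4; y = λ·(13 - 4) - 13 ≡ 11. → (4, 11)
8P: (4, 11) + (7, 16). λ = (16 - 11)/(7 - 4) ≡ 5/3 mod 19. 3⁻¹ ≡ 13 (mod 19) since 3·13 = 39 ≡ 1, so λ ≡ 8.
  x = λ² - 4 - 7 = 64 - 11 ≡ 15; y = λ·(4 - 15) - 11 ≡ 15. → (15, 15)
9P: (15, 15) + (7, 16). λ = (16 - 15)/(7 - 15) ≡ 1/11 mod 19. 11⁻¹ ≡ 7 (mod 19) since 11·7 = 77 ≡ 1, so λ ≡ 7.
  x = λ² - 15 - 7 = 49 - 22 ≡ 8; y = λ·(15 - 8) - 15 ≡ 15. → (8, 15)
10P: (8, 15) + (7, 16). λ = (16 - 15)/(7 - 8) ≡ 1/18 mod 19. 18⁻¹ ≡ 18 (mod 19), so λ ≡ 18.
  x = λ² - 8 - 7 = 324 - 15 ≡ 5; y = λ·(8 - 5) - 15 ≡ 1. → (5, 1)
11P: (5, 1) + (7, 16). λ = (16 - 1)/(7 - 5) ≡ 15/2 mod 19. 2⁻¹ ≡ 10 (mod 19) since 2·10 = 20 ≡ 1, so λ ≡ 17.
  x = λ² - 5 - 7 = 289 - 12 ≡ 11; y = λ·(5 - 11) - 1 ≡ 11. → (11, 11)

(11, 11)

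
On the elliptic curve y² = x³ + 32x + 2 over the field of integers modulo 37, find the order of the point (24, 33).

2P: tangent at (24, 33): λ = (3·24² + 32)/(2·33) ≡ 21/29. 29⁻¹ ≡ 23 (mod 37) since 29·23 = 667 ≡ 1, so λ ≡ 21·23 ≡ 2.
  x = λ² - 24 - 24 = 4 - 48 ≡ 30; y = λ·(24 - 30) - 33 ≡ 29. → (30, 29)
3P: (30, 29) + (24, 33). λ = (33 - 29)/(24 - 30) ≡ 4/31 mod 37. 31⁻¹ ≡ 6 (mod 37), so λ ≡ 24.
  x = λ² - 30 - 24 = 576 - 54 ≡ 4; y = λ·(30 - 4) - 29 ≡ 3. → (4, 3)
4P: (4, 3) + (24, 33). λ = (33 - 3)/(24 - 4) ≡ 30/20 mod 37. 20⁻¹ ≡ 13 (mod 37), so λ ≡ 20.
  x = λ² - 4 - 24 = 400 - 28 ≡ 2; y = λ·(4 - 2) - 3 ≡ 0. → (2, 0)
5P: (2, 0) + (24, 33). λ = (33 - 0)/(24 - 2) ≡ 33/22 mod 37. 22⁻¹ ≡ 32 (mod 37) since 22·32 = 704 ≡ 1, so λ ≡ 20.
  x = λ² - 2 - 24 = 400 - 26 ≡ 4; y = λ·(2 - 4) - 0 ≡ 34. → (4, 34)
6P: (4, 34) + (24, 33). λ = (33 - 34)/(24 - 4) ≡ 36/20 mod 37. 20⁻¹ ≡ 13 (mod 37) since 20·13 = 260 ≡ 1, so λ ≡ 24.
  x = λ² - 4 - 24 = 576 - 28 ≡ 30; y = λ·(4 - 30) - 34 ≡ 8. → (30, 8)
7P: (30, 8) + (24, 33). λ = (33 - 8)/(24 - 30) ≡ 25/31 mod 37. 31⁻¹ ≡ 6 (mod 37) since 31·6 = 186 ≡ 1, so λ ≡ 2.
  x = λ² - 30 - 24 = 4 - 54 ≡ 24; y = λ·(30 - 24) - 8 ≡ 4. → (24, 4)
8P: (24, 4) + (24, 33): same x and y₁ ≡ -y₂, so the sum is O.
8P = O, so the order is 8.

8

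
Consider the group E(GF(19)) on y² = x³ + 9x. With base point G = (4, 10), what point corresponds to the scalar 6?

Repeated addition: build up to 6G.
2G: tangent at (4, 10): λ = (3·4² + 9)/(2·10) ≡ 0/1. 1⁻¹ ≡ 1 (mod 19) since 1·1 = 1 ≡ 1, so λ ≡ 0·1 ≡ 0.
  x = λ² - 4 - 4 = 0 - 8 ≡ 11; y = λ·(4 - 11) - 10 ≡ 9. → (11, 9)
3G: (11, 9) + (4, 10). λ = (10 - 9)/(4 - 11) ≡ 1/12 mod 19. 12⁻¹ ≡ 8 (mod 19), so λ ≡ 8.
  x = λ² - 11 - 4 = 64 - 15 ≡ 11; y = λ·(11 - 11) - 9 ≡ 10. → (11, 10)
4G: (11, 10) + (4, 10). λ = (10 - 10)/(4 - 11) ≡ 0/12 mod 19. 12⁻¹ ≡ 8 (mod 19), so λ ≡ 0.
  x = λ² - 11 - 4 = 0 - 15 ≡ 4; y = λ·(11 - 4) - 10 ≡ 9. → (4, 9)
5G: (4, 9) + (4, 10): same x and y₁ ≡ -y₂, so the sum is O.
6G: O + (4, 10) = (4, 10) (identity).

(4, 10)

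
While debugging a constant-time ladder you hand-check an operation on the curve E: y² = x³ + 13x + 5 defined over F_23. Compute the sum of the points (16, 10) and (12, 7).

(16, 10) + (12, 7). λ = (7 - 10)/(12 - 16) ≡ 20/19 mod 23. 19⁻¹ ≡ 17 (mod 23), so λ ≡ 18.
  x = λ² - 16 - 12 = 324 - 28 ≡ 20; y = λ·(16 - 20) - 10 ≡ 10. → (20, 10)

(20, 10)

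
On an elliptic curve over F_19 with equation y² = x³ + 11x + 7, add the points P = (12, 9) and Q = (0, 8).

(12, 9) + (0, 8). λ = (8 - 9)/(0 - 12) ≡ 18/7 mod 19. 7⁻¹ ≡ 11 (mod 19), so λ ≡ 8.
  x = λ² - 12 - 0 = 64 - 12 ≡ 14; y = λ·(12 - 14) - 9 ≡ 13. → (14, 13)

(14, 13)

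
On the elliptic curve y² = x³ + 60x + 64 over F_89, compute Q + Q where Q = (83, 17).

tangent at (83, 17): λ = (3·83² + 60)/(2·17) ≡ 79/34. 34⁻¹ ≡ 55 (mod 89), so λ ≡ 79·55 ≡ 73.
  x = λ² - 83 - 83 = 5329 - 166 ≡ 1; y = λ·(83 - 1) - 17 ≡ 6. → (1, 6)

(1, 6)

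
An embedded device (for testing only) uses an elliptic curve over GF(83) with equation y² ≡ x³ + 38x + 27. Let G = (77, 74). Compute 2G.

(45, 63)

tangent at (77, 74): λ = (3·77² + 38)/(2·74) ≡ 63/65. 65⁻¹ ≡ 23 (mod 83), so λ ≡ 63·23 ≡ 38.
  x = λ² - 77 - 77 = 1444 - 154 ≡ 45; y = λ·(77 - 45) - 74 ≡ 63. → (45, 63)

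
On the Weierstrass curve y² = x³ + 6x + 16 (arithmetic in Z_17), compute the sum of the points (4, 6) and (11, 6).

(4, 6) + (11, 6). λ = (6 - 6)/(11 - 4) ≡ 0/7 mod 17. 7⁻¹ ≡ 5 (mod 17), so λ ≡ 0.
  x = λ² - 4 - 11 = 0 - 15 ≡ 2; y = λ·(4 - 2) - 6 ≡ 11. → (2, 11)

(2, 11)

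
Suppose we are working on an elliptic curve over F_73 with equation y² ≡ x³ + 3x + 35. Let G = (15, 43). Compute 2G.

(59, 60)

tangent at (15, 43): λ = (3·15² + 3)/(2·43) ≡ 21/13. 13⁻¹ ≡ 45 (mod 73) since 13·45 = 585 ≡ 1, so λ ≡ 21·45 ≡ 69.
  x = λ² - 15 - 15 = 4761 - 30 ≡ 59; y = λ·(15 - 59) - 43 ≡ 60. → (59, 60)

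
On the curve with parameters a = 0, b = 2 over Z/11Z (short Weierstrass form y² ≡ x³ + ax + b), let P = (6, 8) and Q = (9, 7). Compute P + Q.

(1, 5)

(6, 8) + (9, 7). λ = (7 - 8)/(9 - 6) ≡ 10/3 mod 11. 3⁻¹ ≡ 4 (mod 11), so λ ≡ 7.
  x = λ² - 6 - 9 = 49 - 15 ≡ 1; y = λ·(6 - 1) - 8 ≡ 5. → (1, 5)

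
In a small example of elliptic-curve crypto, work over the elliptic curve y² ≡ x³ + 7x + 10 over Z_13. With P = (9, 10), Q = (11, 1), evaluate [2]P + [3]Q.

(7, 8)

First 2P:
Repeated addition: build up to 2P.
2P: tangent at (9, 10): λ = (3·9² + 7)/(2·10) ≡ 3/7. 7⁻¹ ≡ 2 (mod 13), so λ ≡ 3·2 ≡ 6.
  x = λ² - 9 - 9 = 36 - 18 ≡ 5; y = λ·(9 - 5) - 10 ≡ 1. → (5, 1)
2P = (5, 1).
Next 3Q:
Repeated addition: build up to 3Q.
2Q: tangent at (11, 1): λ = (3·11² + 7)/(2·1) ≡ 6/2. 2⁻¹ ≡ 7 (mod 13), so λ ≡ 6·7 ≡ 3.
  x = λ² - 11 - 11 = 9 - 22 ≡ 0; y = λ·(11 - 0) - 1 ≡ 6. → (0, 6)
3Q: (0, 6) + (11, 1). λ = (1 - 6)/(11 - 0) ≡ 8/11 mod 13. 11⁻¹ ≡ 6 (mod 13), so λ ≡ 9.
  x = λ² - 0 - 11 = 81 - 11 ≡ 5; y = λ·(0 - 5) - 6 ≡ 1. → (5, 1)
3Q = (5, 1).
Finally 2P + 3Q:
tangent at (5, 1): λ = (3·5² + 7)/(2·1) ≡ 4/2. 2⁻¹ ≡ 7 (mod 13), so λ ≡ 4·7 ≡ 2.
  x = λ² - 5 - 5 = 4 - 10 ≡ 7; y = λ·(5 - 7) - 1 ≡ 8. → (7, 8)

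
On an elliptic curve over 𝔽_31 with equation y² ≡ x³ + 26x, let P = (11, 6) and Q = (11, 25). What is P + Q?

O

The two points share x = 11 and their y-coordinates satisfy 6 + 25 ≡ 0 (mod 31), so they are inverses. Their sum is 𝒪.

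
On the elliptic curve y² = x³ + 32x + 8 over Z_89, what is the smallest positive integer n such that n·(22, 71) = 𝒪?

2P: tangent at (22, 71): λ = (3·22² + 32)/(2·71) ≡ 60/53. 53⁻¹ ≡ 42 (mod 89) since 53·42 = 2226 ≡ 1, so λ ≡ 60·42 ≡ 28.
  x = λ² - 22 - 22 = 784 - 44 ≡ 28; y = λ·(22 - 28) - 71 ≡ 28. → (28, 28)
3P: (28, 28) + (22, 71). λ = (71 - 28)/(22 - 28) ≡ 43/83 mod 89. 83⁻¹ ≡ 74 (mod 89), so λ ≡ 67.
  x = λ² - 28 - 22 = 4489 - 50 ≡ 78; y = λ·(28 - 78) - 28 ≡ 4. → (78, 4)
4P: (78, 4) + (22, 71). λ = (71 - 4)/(22 - 78) ≡ 67/33 mod 89. 33⁻¹ ≡ 27 (mod 89) since 33·27 = 891 ≡ 1, so λ ≡ 29.
  x = λ² - 78 - 22 = 841 - 100 ≡ 29; y = λ·(78 - 29) - 4 ≡ 82. → (29, 82)
5P: (29, 82) + (22, 71). λ = (71 - 82)/(22 - 29) ≡ 78/82 mod 89. 82⁻¹ ≡ 38 (mod 89), so λ ≡ 27.
  x = λ² - 29 - 22 = 729 - 51 ≡ 55; y = λ·(29 - 55) - 82 ≡ 17. → (55, 17)
6P: (55, 17) + (22, 71). λ = (71 - 17)/(22 - 55) ≡ 54/56 mod 89. 56⁻¹ ≡ 62 (mod 89), so λ ≡ 55.
  x = λ² - 55 - 22 = 3025 - 77 ≡ 11; y = λ·(55 - 11) - 17 ≡ 0. → (11, 0)
7P: (11, 0) + (22, 71). λ = (71 - 0)/(22 - 11) ≡ 71/11 mod 89. 11⁻¹ ≡ 81 (mod 89), so λ ≡ 55.
  x = λ² - 11 - 22 = 3025 - 33 ≡ 55; y = λ·(11 - 55) - 0 ≡ 72. → (55, 72)
8P: (55, 72) + (22, 71). λ = (71 - 72)/(22 - 55) ≡ 88/56 mod 89. 56⁻¹ ≡ 62 (mod 89), so λ ≡ 27.
  x = λ² - 55 - 22 = 729 - 77 ≡ 29; y = λ·(55 - 29) - 72 ≡ 7. → (29, 7)
9P: (29, 7) + (22, 71). λ = (71 - 7)/(22 - 29) ≡ 64/82 mod 89. 82⁻¹ ≡ 38 (mod 89), so λ ≡ 29.
  x = λ² - 29 - 22 = 841 - 51 ≡ 78; y = λ·(29 - 78) - 7 ≡ 85. → (78, 85)
10P: (78, 85) + (22, 71). λ = (71 - 85)/(22 - 78) ≡ 75/33 mod 89. 33⁻¹ ≡ 27 (mod 89), so λ ≡ 67.
  x = λ² - 78 - 22 = 4489 - 100 ≡ 28; y = λ·(78 - 28) - 85 ≡ 61. → (28, 61)
11P: (28, 61) + (22, 71). λ = (71 - 61)/(22 - 28) ≡ 10/83 mod 89. 83⁻¹ ≡ 74 (mod 89), so λ ≡ 28.
  x = λ² - 28 - 22 = 784 - 50 ≡ 22; y = λ·(28 - 22) - 61 ≡ 18. → (22, 18)
12P: (22, 18) + (22, 71): same x and y₁ ≡ -y₂, so the sum is 𝒪.
12P = 𝒪, so the order is 12.

12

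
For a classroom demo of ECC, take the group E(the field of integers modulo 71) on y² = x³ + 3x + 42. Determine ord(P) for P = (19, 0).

2P: (19, 0) + (19, 0): same x and y₁ ≡ -y₂, so the sum is O.
2P = O, so the order is 2.

2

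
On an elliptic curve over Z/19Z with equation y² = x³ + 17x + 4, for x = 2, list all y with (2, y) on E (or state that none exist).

none

x³ + 17x + 4 = 46 ≡ 8 (mod 19).
8 is a non-residue mod 19; no y exists.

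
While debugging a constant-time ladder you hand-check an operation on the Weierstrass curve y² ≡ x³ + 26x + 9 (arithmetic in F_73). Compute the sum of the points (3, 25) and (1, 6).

(3, 25) + (1, 6). λ = (6 - 25)/(1 - 3) ≡ 54/71 mod 73. 71⁻¹ ≡ 36 (mod 73) since 71·36 = 2556 ≡ 1, so λ ≡ 46.
  x = λ² - 3 - 1 = 2116 - 4 ≡ 68; y = λ·(3 - 68) - 25 ≡ 51. → (68, 51)

(68, 51)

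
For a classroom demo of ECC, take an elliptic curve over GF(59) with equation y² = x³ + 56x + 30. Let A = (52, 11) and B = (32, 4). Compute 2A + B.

(49, 2)

First 2A:
Repeated addition: build up to 2A.
2A: tangent at (52, 11): λ = (3·52² + 56)/(2·11) ≡ 26/22. 22⁻¹ ≡ 51 (mod 59) since 22·51 = 1122 ≡ 1, so λ ≡ 26·51 ≡ 28.
  x = λ² - 52 - 52 = 784 - 104 ≡ 31; y = λ·(52 - 31) - 11 ≡ 46. → (31, 46)
2A = (31, 46).
Finally 2A + B:
(31, 46) + (32, 4). λ = (4 - 46)/(32 - 31) ≡ 17/1 mod 59. 1⁻¹ ≡ 1 (mod 59), so λ ≡ 17.
  x = λ² - 31 - 32 = 289 - 63 ≡ 49; y = λ·(31 - 49) - 46 ≡ 2. → (49, 2)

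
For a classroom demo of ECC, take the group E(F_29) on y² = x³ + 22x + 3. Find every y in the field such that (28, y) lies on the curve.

3, 26

x³ + 22x + 3 = 22571 ≡ 9 (mod 29).
Square roots of 9 mod 29: 3 and 26 (since 3² = 9 ≡ 9).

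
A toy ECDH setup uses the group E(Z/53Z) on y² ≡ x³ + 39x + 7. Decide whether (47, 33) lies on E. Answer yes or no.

y² = 33² ≡ 29; x³ + 39x + 7 = 105663 ≡ 34 (mod 53). 29 ≠ 34.

no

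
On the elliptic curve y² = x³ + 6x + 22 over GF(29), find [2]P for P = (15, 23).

(6, 10)

tangent at (15, 23): λ = (3·15² + 6)/(2·23) ≡ 14/17. 17⁻¹ ≡ 12 (mod 29), so λ ≡ 14·12 ≡ 23.
  x = λ² - 15 - 15 = 529 - 30 ≡ 6; y = λ·(15 - 6) - 23 ≡ 10. → (6, 10)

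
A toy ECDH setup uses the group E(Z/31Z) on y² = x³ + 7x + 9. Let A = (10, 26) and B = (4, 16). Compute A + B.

(6, 22)

(10, 26) + (4, 16). λ = (16 - 26)/(4 - 10) ≡ 21/25 mod 31. 25⁻¹ ≡ 5 (mod 31) since 25·5 = 125 ≡ 1, so λ ≡ 12.
  x = λ² - 10 - 4 = 144 - 14 ≡ 6; y = λ·(10 - 6) - 26 ≡ 22. → (6, 22)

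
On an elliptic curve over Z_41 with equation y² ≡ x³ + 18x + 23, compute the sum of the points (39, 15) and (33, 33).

(19, 7)

(39, 15) + (33, 33). λ = (33 - 15)/(33 - 39) ≡ 18/35 mod 41. 35⁻¹ ≡ 34 (mod 41), so λ ≡ 38.
  x = λ² - 39 - 33 = 1444 - 72 ≡ 19; y = λ·(39 - 19) - 15 ≡ 7. → (19, 7)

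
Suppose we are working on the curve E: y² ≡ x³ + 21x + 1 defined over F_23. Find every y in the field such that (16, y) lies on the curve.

x³ + 21x + 1 = 4433 ≡ 17 (mod 23).
17 is a non-residue mod 23; no y exists.

none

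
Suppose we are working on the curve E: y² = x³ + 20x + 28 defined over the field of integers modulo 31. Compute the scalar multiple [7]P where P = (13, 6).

Repeated addition: build up to 7P.
2P: tangent at (13, 6): λ = (3·13² + 20)/(2·6) ≡ 0/12. 12⁻¹ ≡ 13 (mod 31) since 12·13 = 156 ≡ 1, so λ ≡ 0·13 ≡ 0.
  x = λ² - 13 - 13 = 0 - 26 ≡ 5; y = λ·(13 - 5) - 6 ≡ 25. → (5, 25)
3P: (5, 25) + (13, 6). λ = (6 - 25)/(13 - 5) ≡ 12/8 mod 31. 8⁻¹ ≡ 4 (mod 31), so λ ≡ 17.
  x = λ² - 5 - 13 = 289 - 18 ≡ 23; y = λ·(5 - 23) - 25 ≡ 10. → (23, 10)
4P: (23, 10) + (13, 6). λ = (6 - 10)/(13 - 23) ≡ 27/21 mod 31. 21⁻¹ ≡ 3 (mod 31), so λ ≡ 19.
  x = λ² - 23 - 13 = 361 - 36 ≡ 15; y = λ·(23 - 15) - 10 ≡ 18. → (15, 18)
5P: (15, 18) + (13, 6). λ = (6 - 18)/(13 - 15) ≡ 19/29 mod 31. 29⁻¹ ≡ 15 (mod 31) since 29·15 = 435 ≡ 1, so λ ≡ 6.
  x = λ² - 15 - 13 = 36 - 28 ≡ 8; y = λ·(15 - 8) - 18 ≡ 24. → (8, 24)
6P: (8, 24) + (13, 6). λ = (6 - 24)/(13 - 8) ≡ 13/5 mod 31. 5⁻¹ ≡ 25 (mod 31), so λ ≡ 15.
  x = λ² - 8 - 13 = 225 - 21 ≡ 18; y = λ·(8 - 18) - 24 ≡ 12. → (18, 12)
7P: (18, 12) + (13, 6). λ = (6 - 12)/(13 - 18) ≡ 25/26 mod 31. 26⁻¹ ≡ 6 (mod 31), so λ ≡ 26.
  x = λ² - 18 - 13 = 676 - 31 ≡ 25; y = λ·(18 - 25) - 12 ≡ 23. → (25, 23)

(25, 23)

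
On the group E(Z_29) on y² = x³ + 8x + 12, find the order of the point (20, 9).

2P: tangent at (20, 9): λ = (3·20² + 8)/(2·9) ≡ 19/18. 18⁻¹ ≡ 21 (mod 29), so λ ≡ 19·21 ≡ 22.
  x = λ² - 20 - 20 = 484 - 40 ≡ 9; y = λ·(20 - 9) - 9 ≡ 1. → (9, 1)
3P: (9, 1) + (20, 9). λ = (9 - 1)/(20 - 9) ≡ 8/11 mod 29. 11⁻¹ ≡ 8 (mod 29), so λ ≡ 6.
  x = λ² - 9 - 20 = 36 - 29 ≡ 7; y = λ·(9 - 7) - 1 ≡ 11. → (7, 11)
4P: (7, 11) + (20, 9). λ = (9 - 11)/(20 - 7) ≡ 27/13 mod 29. 13⁻¹ ≡ 9 (mod 29), so λ ≡ 11.
  x = λ² - 7 - 20 = 121 - 27 ≡ 7; y = λ·(7 - 7) - 11 ≡ 18. → (7, 18)
5P: (7, 18) + (20, 9). λ = (9 - 18)/(20 - 7) ≡ 20/13 mod 29. 13⁻¹ ≡ 9 (mod 29) since 13·9 = 117 ≡ 1, so λ ≡ 6.
  x = λ² - 7 - 20 = 36 - 27 ≡ 9; y = λ·(7 - 9) - 18 ≡ 28. → (9, 28)
6P: (9, 28) + (20, 9). λ = (9 - 28)/(20 - 9) ≡ 10/11 mod 29. 11⁻¹ ≡ 8 (mod 29), so λ ≡ 22.
  x = λ² - 9 - 20 = 484 - 29 ≡ 20; y = λ·(9 - 20) - 28 ≡ 20. → (20, 20)
7P: (20, 20) + (20, 9): same x and y₁ ≡ -y₂, so the sum is O.
7P = O, so the order is 7.

7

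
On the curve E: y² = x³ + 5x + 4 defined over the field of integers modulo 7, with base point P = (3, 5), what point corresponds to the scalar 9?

Repeated addition: build up to 9P.
2P: tangent at (3, 5): λ = (3·3² + 5)/(2·5) ≡ 4/3. 3⁻¹ ≡ 5 (mod 7) since 3·5 = 15 ≡ 1, so λ ≡ 4·5 ≡ 6.
  x = λ² - 3 - 3 = 36 - 6 ≡ 2; y = λ·(3 - 2) - 5 ≡ 1. → (2, 1)
3P: (2, 1) + (3, 5). λ = (5 - 1)/(3 - 2) ≡ 4/1 mod 7. 1⁻¹ ≡ 1 (mod 7) since 1·1 = 1 ≡ 1, so λ ≡ 4.
  x = λ² - 2 - 3 = 16 - 5 ≡ 4; y = λ·(2 - 4) - 1 ≡ 5. → (4, 5)
4P: (4, 5) + (3, 5). λ = (5 - 5)/(3 - 4) ≡ 0/6 mod 7. 6⁻¹ ≡ 6 (mod 7) since 6·6 = 36 ≡ 1, so λ ≡ 0.
  x = λ² - 4 - 3 = 0 - 7 ≡ 0; y = λ·(4 - 0) - 5 ≡ 2. → (0, 2)
5P: (0, 2) + (3, 5). λ = (5 - 2)/(3 - 0) ≡ 3/3 mod 7. 3⁻¹ ≡ 5 (mod 7), so λ ≡ 1.
  x = λ² - 0 - 3 = 1 - 3 ≡ 5; y = λ·(0 - 5) - 2 ≡ 0. → (5, 0)
6P: (5, 0) + (3, 5). λ = (5 - 0)/(3 - 5) ≡ 5/5 mod 7. 5⁻¹ ≡ 3 (mod 7) since 5·3 = 15 ≡ 1, so λ ≡ 1.
  x = λ² - 5 - 3 = 1 - 8 ≡ 0; y = λ·(5 - 0) - 0 ≡ 5. → (0, 5)
7P: (0, 5) + (3, 5). λ = (5 - 5)/(3 - 0) ≡ 0/3 mod 7. 3⁻¹ ≡ 5 (mod 7) since 3·5 = 15 ≡ 1, so λ ≡ 0.
  x = λ² - 0 - 3 = 0 - 3 ≡ 4; y = λ·(0 - 4) - 5 ≡ 2. → (4, 2)
8P: (4, 2) + (3, 5). λ = (5 - 2)/(3 - 4) ≡ 3/6 mod 7. 6⁻¹ ≡ 6 (mod 7), so λ ≡ 4.
  x = λ² - 4 - 3 = 16 - 7 ≡ 2; y = λ·(4 - 2) - 2 ≡ 6. → (2, 6)
9P: (2, 6) + (3, 5). λ = (5 - 6)/(3 - 2) ≡ 6/1 mod 7. 1⁻¹ ≡ 1 (mod 7) since 1·1 = 1 ≡ 1, so λ ≡ 6.
  x = λ² - 2 - 3 = 36 - 5 ≡ 3; y = λ·(2 - 3) - 6 ≡ 2. → (3, 2)

(3, 2)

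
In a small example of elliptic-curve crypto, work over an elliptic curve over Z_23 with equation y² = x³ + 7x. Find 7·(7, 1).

(7, 22)

Write Q = (7, 1).
Double-and-add on 7 = (111)₂. Start with Q = (7, 1) for the leading 1-bit.
double: tangent at (7, 1): λ = (3·7² + 7)/(2·1) ≡ 16/2. 2⁻¹ ≡ 12 (mod 23) since 2·12 = 24 ≡ 1, so λ ≡ 16·12 ≡ 8.
  x = λ² - 7 - 7 = 64 - 14 ≡ 4; y = λ·(7 - 4) - 1 ≡ 0. → (4, 0)
add Q: (4, 0) + (7, 1). λ = (1 - 0)/(7 - 4) ≡ 1/3 mod 23. 3⁻¹ ≡ 8 (mod 23), so λ ≡ 8.
  x = λ² - 4 - 7 = 64 - 11 ≡ 7; y = λ·(4 - 7) - 0 ≡ 22. → (7, 22)
double: tangent at (7, 22): λ = (3·7² + 7)/(2·22) ≡ 16/21. 21⁻¹ ≡ 11 (mod 23), so λ ≡ 16·11 ≡ 15.
  x = λ² - 7 - 7 = 225 - 14 ≡ 4; y = λ·(7 - 4) - 22 ≡ 0. → (4, 0)
add Q: (4, 0) + (7, 1). λ = (1 - 0)/(7 - 4) ≡ 1/3 mod 23. 3⁻¹ ≡ 8 (mod 23), so λ ≡ 8.
  x = λ² - 4 - 7 = 64 - 11 ≡ 7; y = λ·(4 - 7) - 0 ≡ 22. → (7, 22)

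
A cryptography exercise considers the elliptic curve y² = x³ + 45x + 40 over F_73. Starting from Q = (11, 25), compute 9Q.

(64, 72)

Repeated addition: build up to 9Q.
2Q: tangent at (11, 25): λ = (3·11² + 45)/(2·25) ≡ 43/50. 50⁻¹ ≡ 19 (mod 73), so λ ≡ 43·19 ≡ 14.
  x = λ² - 11 - 11 = 196 - 22 ≡ 28; y = λ·(11 - 28) - 25 ≡ 29. → (28, 29)
3Q: (28, 29) + (11, 25). λ = (25 - 29)/(11 - 28) ≡ 69/56 mod 73. 56⁻¹ ≡ 30 (mod 73) since 56·30 = 1680 ≡ 1, so λ ≡ 26.
  x = λ² - 28 - 11 = 676 - 39 ≡ 53; y = λ·(28 - 53) - 29 ≡ 51. → (53, 51)
4Q: (53, 51) + (11, 25). λ = (25 - 51)/(11 - 53) ≡ 47/31 mod 73. 31⁻¹ ≡ 33 (mod 73) since 31·33 = 1023 ≡ 1, so λ ≡ 18.
  x = λ² - 53 - 11 = 324 - 64 ≡ 41; y = λ·(53 - 41) - 51 ≡ 19. → (41, 19)
5Q: (41, 19) + (11, 25). λ = (25 - 19)/(11 - 41) ≡ 6/43 mod 73. 43⁻¹ ≡ 17 (mod 73) since 43·17 = 731 ≡ 1, so λ ≡ 29.
  x = λ² - 41 - 11 = 841 - 52 ≡ 59; y = λ·(41 - 59) - 19 ≡ 43. → (59, 43)
6Q: (59, 43) + (11, 25). λ = (25 - 43)/(11 - 59) ≡ 55/25 mod 73. 25⁻¹ ≡ 38 (mod 73), so λ ≡ 46.
  x = λ² - 59 - 11 = 2116 - 70 ≡ 2; y = λ·(59 - 2) - 43 ≡ 24. → (2, 24)
7Q: (2, 24) + (11, 25). λ = (25 - 24)/(11 - 2) ≡ 1/9 mod 73. 9⁻¹ ≡ 65 (mod 73), so λ ≡ 65.
  x = λ² - 2 - 11 = 4225 - 13 ≡ 51; y = λ·(2 - 51) - 24 ≡ 3. → (51, 3)
8Q: (51, 3) + (11, 25). λ = (25 - 3)/(11 - 51) ≡ 22/33 mod 73. 33⁻¹ ≡ 31 (mod 73), so λ ≡ 25.
  x = λ² - 51 - 11 = 625 - 62 ≡ 52; y = λ·(51 - 52) - 3 ≡ 45. → (52, 45)
9Q: (52, 45) + (11, 25). λ = (25 - 45)/(11 - 52) ≡ 53/32 mod 73. 32⁻¹ ≡ 16 (mod 73) since 32·16 = 512 ≡ 1, so λ ≡ 45.
  x = λ² - 52 - 11 = 2025 - 63 ≡ 64; y = λ·(52 - 64) - 45 ≡ 72. → (64, 72)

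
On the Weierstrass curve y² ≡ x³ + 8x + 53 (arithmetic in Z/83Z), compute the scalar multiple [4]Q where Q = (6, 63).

Double-and-add on 4 = (100)₂. Start with Q = (6, 63) for the leading 1-bit.
double: tangent at (6, 63): λ = (3·6² + 8)/(2·63) ≡ 33/43. 43⁻¹ ≡ 56 (mod 83), so λ ≡ 33·56 ≡ 22.
  x = λ² - 6 - 6 = 484 - 12 ≡ 57; y = λ·(6 - 57) - 63 ≡ 60. → (57, 60)
double: tangent at (57, 60): λ = (3·57² + 8)/(2·60) ≡ 44/37. 37⁻¹ ≡ 9 (mod 83) since 37·9 = 333 ≡ 1, so λ ≡ 44·9 ≡ 64.
  x = λ² - 57 - 57 = 4096 - 114 ≡ 81; y = λ·(57 - 81) - 60 ≡ 64. → (81, 64)

(81, 64)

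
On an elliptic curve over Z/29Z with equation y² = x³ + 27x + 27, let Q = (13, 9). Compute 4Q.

Double-and-add on 4 = (100)₂. Start with Q = (13, 9) for the leading 1-bit.
double: tangent at (13, 9): λ = (3·13² + 27)/(2·9) ≡ 12/18. 18⁻¹ ≡ 21 (mod 29) since 18·21 = 378 ≡ 1, so λ ≡ 12·21 ≡ 20.
  x = λ² - 13 - 13 = 400 - 26 ≡ 26; y = λ·(13 - 26) - 9 ≡ 21. → (26, 21)
double: tangent at (26, 21): λ = (3·26² + 27)/(2·21) ≡ 25/13. 13⁻¹ ≡ 9 (mod 29), so λ ≡ 25·9 ≡ 22.
  x = λ² - 26 - 26 = 484 - 52 ≡ 26; y = λ·(26 - 26) - 21 ≡ 8. → (26, 8)

(26, 8)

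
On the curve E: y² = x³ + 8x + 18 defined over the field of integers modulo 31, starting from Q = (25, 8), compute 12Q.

Repeated addition: build up to 12Q.
2Q: tangent at (25, 8): λ = (3·25² + 8)/(2·8) ≡ 23/16. 16⁻¹ ≡ 2 (mod 31) since 16·2 = 32 ≡ 1, so λ ≡ 23·2 ≡ 15.
  x = λ² - 25 - 25 = 225 - 50 ≡ 20; y = λ·(25 - 20) - 8 ≡ 5. → (20, 5)
3Q: (20, 5) + (25, 8). λ = (8 - 5)/(25 - 20) ≡ 3/5 mod 31. 5⁻¹ ≡ 25 (mod 31), so λ ≡ 13.
  x = λ² - 20 - 25 = 169 - 45 ≡ 0; y = λ·(20 - 0) - 5 ≡ 7. → (0, 7)
4Q: (0, 7) + (25, 8). λ = (8 - 7)/(25 - 0) ≡ 1/25 mod 31. 25⁻¹ ≡ 5 (mod 31), so λ ≡ 5.
  x = λ² - 0 - 25 = 25 - 25 ≡ 0; y = λ·(0 - 0) - 7 ≡ 24. → (0, 24)
5Q: (0, 24) + (25, 8). λ = (8 - 24)/(25 - 0) ≡ 15/25 mod 31. 25⁻¹ ≡ 5 (mod 31), so λ ≡ 13.
  x = λ² - 0 - 25 = 169 - 25 ≡ 20; y = λ·(0 - 20) - 24 ≡ 26. → (20, 26)
6Q: (20, 26) + (25, 8). λ = (8 - 26)/(25 - 20) ≡ 13/5 mod 31. 5⁻¹ ≡ 25 (mod 31), so λ ≡ 15.
  x = λ² - 20 - 25 = 225 - 45 ≡ 25; y = λ·(20 - 25) - 26 ≡ 23. → (25, 23)
7Q: (25, 23) + (25, 8): same x and y₁ ≡ -y₂, so the sum is ∞.
8Q: ∞ + (25, 8) = (25, 8) (identity).
9Q: tangent at (25, 8): λ = (3·25² + 8)/(2·8) ≡ 23/16. 16⁻¹ ≡ 2 (mod 31), so λ ≡ 23·2 ≡ 15.
  x = λ² - 25 - 25 = 225 - 50 ≡ 20; y = λ·(25 - 20) - 8 ≡ 5. → (20, 5)
10Q: (20, 5) + (25, 8). λ = (8 - 5)/(25 - 20) ≡ 3/5 mod 31. 5⁻¹ ≡ 25 (mod 31) since 5·25 = 125 ≡ 1, so λ ≡ 13.
  x = λ² - 20 - 25 = 169 - 45 ≡ 0; y = λ·(20 - 0) - 5 ≡ 7. → (0, 7)
11Q: (0, 7) + (25, 8). λ = (8 - 7)/(25 - 0) ≡ 1/25 mod 31. 25⁻¹ ≡ 5 (mod 31) since 25·5 = 125 ≡ 1, so λ ≡ 5.
  x = λ² - 0 - 25 = 25 - 25 ≡ 0; y = λ·(0 - 0) - 7 ≡ 24. → (0, 24)
12Q: (0, 24) + (25, 8). λ = (8 - 24)/(25 - 0) ≡ 15/25 mod 31. 25⁻¹ ≡ 5 (mod 31) since 25·5 = 125 ≡ 1, so λ ≡ 13.
  x = λ² - 0 - 25 = 169 - 25 ≡ 20; y = λ·(0 - 20) - 24 ≡ 26. → (20, 26)

(20, 26)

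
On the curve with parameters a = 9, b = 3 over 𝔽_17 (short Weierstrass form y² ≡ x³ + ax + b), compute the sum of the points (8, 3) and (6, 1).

(4, 1)

(8, 3) + (6, 1). λ = (1 - 3)/(6 - 8) ≡ 15/15 mod 17. 15⁻¹ ≡ 8 (mod 17) since 15·8 = 120 ≡ 1, so λ ≡ 1.
  x = λ² - 8 - 6 = 1 - 14 ≡ 4; y = λ·(8 - 4) - 3 ≡ 1. → (4, 1)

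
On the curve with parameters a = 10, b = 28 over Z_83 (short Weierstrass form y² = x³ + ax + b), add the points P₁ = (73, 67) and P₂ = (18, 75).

(73, 67) + (18, 75). λ = (75 - 67)/(18 - 73) ≡ 8/28 mod 83. 28⁻¹ ≡ 3 (mod 83), so λ ≡ 24.
  x = λ² - 73 - 18 = 576 - 91 ≡ 70; y = λ·(73 - 70) - 67 ≡ 5. → (70, 5)

(70, 5)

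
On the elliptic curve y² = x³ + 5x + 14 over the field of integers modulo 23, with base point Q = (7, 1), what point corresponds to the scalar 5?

(2, 3)

Double-and-add on 5 = (101)₂. Start with Q = (7, 1) for the leading 1-bit.
double: tangent at (7, 1): λ = (3·7² + 5)/(2·1) ≡ 14/2. 2⁻¹ ≡ 12 (mod 23) since 2·12 = 24 ≡ 1, so λ ≡ 14·12 ≡ 7.
  x = λ² - 7 - 7 = 49 - 14 ≡ 12; y = λ·(7 - 12) - 1 ≡ 10. → (12, 10)
double: tangent at (12, 10): λ = (3·12² + 5)/(2·10) ≡ 0/20. 20⁻¹ ≡ 15 (mod 23), so λ ≡ 0·15 ≡ 0.
  x = λ² - 12 - 12 = 0 - 24 ≡ 22; y = λ·(12 - 22) - 10 ≡ 13. → (22, 13)
add Q: (22, 13) + (7, 1). λ = (1 - 13)/(7 - 22) ≡ 11/8 mod 23. 8⁻¹ ≡ 3 (mod 23), so λ ≡ 10.
  x = λ² - 22 - 7 = 100 - 29 ≡ 2; y = λ·(22 - 2) - 13 ≡ 3. → (2, 3)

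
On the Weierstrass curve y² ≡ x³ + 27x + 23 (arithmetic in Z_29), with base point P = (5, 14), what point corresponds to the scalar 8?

Repeated addition: build up to 8P.
2P: tangent at (5, 14): λ = (3·5² + 27)/(2·14) ≡ 15/28. 28⁻¹ ≡ 28 (mod 29), so λ ≡ 15·28 ≡ 14.
  x = λ² - 5 - 5 = 196 - 10 ≡ 12; y = λ·(5 - 12) - 14 ≡ 4. → (12, 4)
3P: (12, 4) + (5, 14). λ = (14 - 4)/(5 - 12) ≡ 10/22 mod 29. 22⁻¹ ≡ 4 (mod 29) since 22·4 = 88 ≡ 1, so λ ≡ 11.
  x = λ² - 12 - 5 = 121 - 17 ≡ 17; y = λ·(12 - 17) - 4 ≡ 28. → (17, 28)
4P: (17, 28) + (5, 14). λ = (14 - 28)/(5 - 17) ≡ 15/17 mod 29. 17⁻¹ ≡ 12 (mod 29), so λ ≡ 6.
  x = λ² - 17 - 5 = 36 - 22 ≡ 14; y = λ·(17 - 14) - 28 ≡ 19. → (14, 19)
5P: (14, 19) + (5, 14). λ = (14 - 19)/(5 - 14) ≡ 24/20 mod 29. 20⁻¹ ≡ 16 (mod 29), so λ ≡ 7.
  x = λ² - 14 - 5 = 49 - 19 ≡ 1; y = λ·(14 - 1) - 19 ≡ 14. → (1, 14)
6P: (1, 14) + (5, 14). λ = (14 - 14)/(5 - 1) ≡ 0/4 mod 29. 4⁻¹ ≡ 22 (mod 29) since 4·22 = 88 ≡ 1, so λ ≡ 0.
  x = λ² - 1 - 5 = 0 - 6 ≡ 23; y = λ·(1 - 23) - 14 ≡ 15. → (23, 15)
7P: (23, 15) + (5, 14). λ = (14 - 15)/(5 - 23) ≡ 28/11 mod 29. 11⁻¹ ≡ 8 (mod 29) since 11·8 = 88 ≡ 1, so λ ≡ 21.
  x = λ² - 23 - 5 = 441 - 28 ≡ 7; y = λ·(23 - 7) - 15 ≡ 2. → (7, 2)
8P: (7, 2) + (5, 14). λ = (14 - 2)/(5 - 7) ≡ 12/27 mod 29. 27⁻¹ ≡ 14 (mod 29), so λ ≡ 23.
  x = λ² - 7 - 5 = 529 - 12 ≡ 24; y = λ·(7 - 24) - 2 ≡ 13. → (24, 13)

(24, 13)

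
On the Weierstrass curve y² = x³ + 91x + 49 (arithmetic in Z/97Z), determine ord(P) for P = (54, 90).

2P: tangent at (54, 90): λ = (3·54² + 91)/(2·90) ≡ 12/83. 83⁻¹ ≡ 90 (mod 97), so λ ≡ 12·90 ≡ 13.
  x = λ² - 54 - 54 = 169 - 108 ≡ 61; y = λ·(54 - 61) - 90 ≡ 13. → (61, 13)
3P: (61, 13) + (54, 90). λ = (90 - 13)/(54 - 61) ≡ 77/90 mod 97. 90⁻¹ ≡ 83 (mod 97), so λ ≡ 86.
  x = λ² - 61 - 54 = 7396 - 115 ≡ 6; y = λ·(61 - 6) - 13 ≡ 61. → (6, 61)
4P: (6, 61) + (54, 90). λ = (90 - 61)/(54 - 6) ≡ 29/48 mod 97. 48⁻¹ ≡ 95 (mod 97), so λ ≡ 39.
  x = λ² - 6 - 54 = 1521 - 60 ≡ 6; y = λ·(6 - 6) - 61 ≡ 36. → (6, 36)
5P: (6, 36) + (54, 90). λ = (90 - 36)/(54 - 6) ≡ 54/48 mod 97. 48⁻¹ ≡ 95 (mod 97), so λ ≡ 86.
  x = λ² - 6 - 54 = 7396 - 60 ≡ 61; y = λ·(6 - 61) - 36 ≡ 84. → (61, 84)
6P: (61, 84) + (54, 90). λ = (90 - 84)/(54 - 61) ≡ 6/90 mod 97. 90⁻¹ ≡ 83 (mod 97), so λ ≡ 13.
  x = λ² - 61 - 54 = 169 - 115 ≡ 54; y = λ·(61 - 54) - 84 ≡ 7. → (54, 7)
7P: (54, 7) + (54, 90): same x and y₁ ≡ -y₂, so the sum is ∞.
7P = ∞, so the order is 7.

7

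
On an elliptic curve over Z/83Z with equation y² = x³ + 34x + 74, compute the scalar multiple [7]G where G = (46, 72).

(30, 17)

Repeated addition: build up to 7G.
2G: tangent at (46, 72): λ = (3·46² + 34)/(2·72) ≡ 74/61. 61⁻¹ ≡ 49 (mod 83), so λ ≡ 74·49 ≡ 57.
  x = λ² - 46 - 46 = 3249 - 92 ≡ 3; y = λ·(46 - 3) - 72 ≡ 55. → (3, 55)
3G: (3, 55) + (46, 72). λ = (72 - 55)/(46 - 3) ≡ 17/43 mod 83. 43⁻¹ ≡ 56 (mod 83), so λ ≡ 39.
  x = λ² - 3 - 46 = 1521 - 49 ≡ 61; y = λ·(3 - 61) - 55 ≡ 7. → (61, 7)
4G: (61, 7) + (46, 72). λ = (72 - 7)/(46 - 61) ≡ 65/68 mod 83. 68⁻¹ ≡ 11 (mod 83) since 68·11 = 748 ≡ 1, so λ ≡ 51.
  x = λ² - 61 - 46 = 2601 - 107 ≡ 4; y = λ·(61 - 4) - 7 ≡ 78. → (4, 78)
5G: (4, 78) + (46, 72). λ = (72 - 78)/(46 - 4) ≡ 77/42 mod 83. 42⁻¹ ≡ 2 (mod 83), so λ ≡ 71.
  x = λ² - 4 - 46 = 5041 - 50 ≡ 11; y = λ·(4 - 11) - 78 ≡ 6. → (11, 6)
6G: (11, 6) + (46, 72). λ = (72 - 6)/(46 - 11) ≡ 66/35 mod 83. 35⁻¹ ≡ 19 (mod 83), so λ ≡ 9.
  x = λ² - 11 - 46 = 81 - 57 ≡ 24; y = λ·(11 - 24) - 6 ≡ 43. → (24, 43)
7G: (24, 43) + (46, 72). λ = (72 - 43)/(46 - 24) ≡ 29/22 mod 83. 22⁻¹ ≡ 34 (mod 83), so λ ≡ 73.
  x = λ² - 24 - 46 = 5329 - 70 ≡ 30; y = λ·(24 - 30) - 43 ≡ 17. → (30, 17)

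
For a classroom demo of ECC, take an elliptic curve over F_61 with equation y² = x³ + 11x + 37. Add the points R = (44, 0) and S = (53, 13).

(44, 0) + (53, 13). λ = (13 - 0)/(53 - 44) ≡ 13/9 mod 61. 9⁻¹ ≡ 34 (mod 61), so λ ≡ 15.
  x = λ² - 44 - 53 = 225 - 97 ≡ 6; y = λ·(44 - 6) - 0 ≡ 21. → (6, 21)

(6, 21)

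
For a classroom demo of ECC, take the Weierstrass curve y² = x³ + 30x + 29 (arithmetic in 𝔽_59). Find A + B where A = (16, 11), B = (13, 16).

(16, 11) + (13, 16). λ = (16 - 11)/(13 - 16) ≡ 5/56 mod 59. 56⁻¹ ≡ 39 (mod 59), so λ ≡ 18.
  x = λ² - 16 - 13 = 324 - 29 ≡ 0; y = λ·(16 - 0) - 11 ≡ 41. → (0, 41)

(0, 41)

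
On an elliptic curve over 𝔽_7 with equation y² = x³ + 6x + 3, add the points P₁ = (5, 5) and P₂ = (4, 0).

(2, 3)

(5, 5) + (4, 0). λ = (0 - 5)/(4 - 5) ≡ 2/6 mod 7. 6⁻¹ ≡ 6 (mod 7) since 6·6 = 36 ≡ 1, so λ ≡ 5.
  x = λ² - 5 - 4 = 25 - 9 ≡ 2; y = λ·(5 - 2) - 5 ≡ 3. → (2, 3)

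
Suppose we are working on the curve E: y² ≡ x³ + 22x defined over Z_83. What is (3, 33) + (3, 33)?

(81, 60)

tangent at (3, 33): λ = (3·3² + 22)/(2·33) ≡ 49/66. 66⁻¹ ≡ 39 (mod 83) since 66·39 = 2574 ≡ 1, so λ ≡ 49·39 ≡ 2.
  x = λ² - 3 - 3 = 4 - 6 ≡ 81; y = λ·(3 - 81) - 33 ≡ 60. → (81, 60)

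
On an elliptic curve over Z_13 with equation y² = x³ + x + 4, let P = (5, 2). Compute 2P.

(0, 2)

tangent at (5, 2): λ = (3·5² + 1)/(2·2) ≡ 11/4. 4⁻¹ ≡ 10 (mod 13) since 4·10 = 40 ≡ 1, so λ ≡ 11·10 ≡ 6.
  x = λ² - 5 - 5 = 36 - 10 ≡ 0; y = λ·(5 - 0) - 2 ≡ 2. → (0, 2)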